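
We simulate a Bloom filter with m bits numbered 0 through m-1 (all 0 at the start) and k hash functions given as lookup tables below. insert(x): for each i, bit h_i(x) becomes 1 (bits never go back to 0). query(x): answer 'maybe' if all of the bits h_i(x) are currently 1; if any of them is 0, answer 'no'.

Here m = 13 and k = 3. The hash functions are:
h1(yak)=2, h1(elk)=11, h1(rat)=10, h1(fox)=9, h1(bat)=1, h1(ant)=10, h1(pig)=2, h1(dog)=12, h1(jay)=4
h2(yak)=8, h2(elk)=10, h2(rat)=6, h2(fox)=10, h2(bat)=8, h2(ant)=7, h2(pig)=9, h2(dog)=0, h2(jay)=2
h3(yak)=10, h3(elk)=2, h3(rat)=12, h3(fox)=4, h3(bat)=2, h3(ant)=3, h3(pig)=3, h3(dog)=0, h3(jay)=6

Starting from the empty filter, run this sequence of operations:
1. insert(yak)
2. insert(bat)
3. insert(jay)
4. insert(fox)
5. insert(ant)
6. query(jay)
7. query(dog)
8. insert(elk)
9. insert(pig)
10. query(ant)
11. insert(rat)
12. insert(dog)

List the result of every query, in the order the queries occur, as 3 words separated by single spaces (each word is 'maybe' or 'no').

Answer: maybe no maybe

Derivation:
Start: bits=0000000000000
Op 1: insert yak -> sets bits 2 8 10 -> bits=0010000010100
Op 2: insert bat -> sets bits 1 2 8 -> bits=0110000010100
Op 3: insert jay -> sets bits 2 4 6 -> bits=0110101010100
Op 4: insert fox -> sets bits 4 9 10 -> bits=0110101011100
Op 5: insert ant -> sets bits 3 7 10 -> bits=0111101111100
Op 6: query jay -> checks bit2=1, bit4=1, bit6=1 (all 1) -> maybe
Op 7: query dog -> checks bit0=0, bit12=0 (has a 0) -> no
Op 8: insert elk -> sets bits 2 10 11 -> bits=0111101111110
Op 9: insert pig -> sets bits 2 3 9 -> bits=0111101111110
Op 10: query ant -> checks bit3=1, bit7=1, bit10=1 (all 1) -> maybe
Op 11: insert rat -> sets bits 6 10 12 -> bits=0111101111111
Op 12: insert dog -> sets bits 0 12 -> bits=1111101111111
Query results in order: maybe no maybe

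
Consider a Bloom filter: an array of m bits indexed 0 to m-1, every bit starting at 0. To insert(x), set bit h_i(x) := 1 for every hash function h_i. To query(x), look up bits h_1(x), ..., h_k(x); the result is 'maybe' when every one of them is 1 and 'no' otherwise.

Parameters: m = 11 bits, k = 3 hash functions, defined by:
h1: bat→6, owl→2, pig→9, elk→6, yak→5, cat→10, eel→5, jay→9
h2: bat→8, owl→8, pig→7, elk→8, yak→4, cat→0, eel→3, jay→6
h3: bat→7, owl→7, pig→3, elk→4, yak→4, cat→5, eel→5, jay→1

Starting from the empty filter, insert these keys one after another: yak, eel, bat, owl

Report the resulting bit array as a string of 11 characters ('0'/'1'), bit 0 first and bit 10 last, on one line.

Start: bits=00000000000
After insert 'yak': sets bits 4 5 -> bits=00001100000
After insert 'eel': sets bits 3 5 -> bits=00011100000
After insert 'bat': sets bits 6 7 8 -> bits=00011111100
After insert 'owl': sets bits 2 7 8 -> bits=00111111100

Answer: 00111111100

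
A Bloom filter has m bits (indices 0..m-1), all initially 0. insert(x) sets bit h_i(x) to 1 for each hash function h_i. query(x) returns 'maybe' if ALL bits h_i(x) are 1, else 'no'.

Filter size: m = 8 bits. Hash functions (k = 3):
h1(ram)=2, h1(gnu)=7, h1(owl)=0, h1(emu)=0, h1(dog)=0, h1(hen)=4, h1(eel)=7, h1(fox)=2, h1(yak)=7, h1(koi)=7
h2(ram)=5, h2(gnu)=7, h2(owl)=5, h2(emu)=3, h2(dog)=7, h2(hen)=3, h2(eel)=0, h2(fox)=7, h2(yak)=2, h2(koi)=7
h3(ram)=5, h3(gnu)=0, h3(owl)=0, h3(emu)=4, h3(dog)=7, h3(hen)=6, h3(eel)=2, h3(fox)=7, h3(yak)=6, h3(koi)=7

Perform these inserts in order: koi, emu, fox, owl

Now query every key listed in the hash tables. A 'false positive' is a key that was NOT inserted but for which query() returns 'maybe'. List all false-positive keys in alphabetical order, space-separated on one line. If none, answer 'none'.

Answer: dog eel gnu ram

Derivation:
Start: bits=00000000
After insert 'koi': sets bits 7 -> bits=00000001
After insert 'emu': sets bits 0 3 4 -> bits=10011001
After insert 'fox': sets bits 2 7 -> bits=10111001
After insert 'owl': sets bits 0 5 -> bits=10111101
Not inserted: dog eel gnu hen ram yak — query each against bits=10111101:
query dog: checks bit0=1, bit7=1 (all 1) -> maybe => FALSE POSITIVE
query eel: checks bit0=1, bit2=1, bit7=1 (all 1) -> maybe => FALSE POSITIVE
query gnu: checks bit0=1, bit7=1 (all 1) -> maybe => FALSE POSITIVE
query hen: checks bit3=1, bit4=1, bit6=0 (has a 0) -> no => not a false positive
query ram: checks bit2=1, bit5=1 (all 1) -> maybe => FALSE POSITIVE
query yak: checks bit2=1, bit6=0, bit7=1 (has a 0) -> no => not a false positive
False positives (alphabetical): dog eel gnu ram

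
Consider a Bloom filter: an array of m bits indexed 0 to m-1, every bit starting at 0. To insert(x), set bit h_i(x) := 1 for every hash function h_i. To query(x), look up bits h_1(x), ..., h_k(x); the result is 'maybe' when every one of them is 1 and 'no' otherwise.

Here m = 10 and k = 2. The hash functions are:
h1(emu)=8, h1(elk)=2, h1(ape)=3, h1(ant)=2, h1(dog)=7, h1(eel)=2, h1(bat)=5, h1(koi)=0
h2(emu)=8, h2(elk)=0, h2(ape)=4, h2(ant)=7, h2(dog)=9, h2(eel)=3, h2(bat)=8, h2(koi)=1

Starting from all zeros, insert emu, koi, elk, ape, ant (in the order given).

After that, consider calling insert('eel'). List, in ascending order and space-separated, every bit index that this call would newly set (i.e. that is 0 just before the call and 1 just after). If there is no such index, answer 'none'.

Answer: none

Derivation:
Start: bits=0000000000
After insert 'emu': sets bits 8 -> bits=0000000010
After insert 'koi': sets bits 0 1 -> bits=1100000010
After insert 'elk': sets bits 0 2 -> bits=1110000010
After insert 'ape': sets bits 3 4 -> bits=1111100010
After insert 'ant': sets bits 2 7 -> bits=1111100110
insert 'eel' would touch bits 2 3; currently bit2=1, bit3=1
Bits that are 0 among those (would change 0->1): none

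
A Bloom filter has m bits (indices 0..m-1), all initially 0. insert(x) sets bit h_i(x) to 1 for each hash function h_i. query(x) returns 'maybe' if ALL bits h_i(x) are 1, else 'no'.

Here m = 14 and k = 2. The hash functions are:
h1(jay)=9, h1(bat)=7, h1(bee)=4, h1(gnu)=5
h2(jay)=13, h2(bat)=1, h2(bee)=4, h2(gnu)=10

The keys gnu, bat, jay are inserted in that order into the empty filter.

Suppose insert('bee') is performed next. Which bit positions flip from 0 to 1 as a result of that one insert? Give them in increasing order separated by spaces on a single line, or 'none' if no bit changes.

Start: bits=00000000000000
After insert 'gnu': sets bits 5 10 -> bits=00000100001000
After insert 'bat': sets bits 1 7 -> bits=01000101001000
After insert 'jay': sets bits 9 13 -> bits=01000101011001
insert 'bee' would touch bits 4; currently bit4=0
Bits that are 0 among those (would change 0->1): 4

Answer: 4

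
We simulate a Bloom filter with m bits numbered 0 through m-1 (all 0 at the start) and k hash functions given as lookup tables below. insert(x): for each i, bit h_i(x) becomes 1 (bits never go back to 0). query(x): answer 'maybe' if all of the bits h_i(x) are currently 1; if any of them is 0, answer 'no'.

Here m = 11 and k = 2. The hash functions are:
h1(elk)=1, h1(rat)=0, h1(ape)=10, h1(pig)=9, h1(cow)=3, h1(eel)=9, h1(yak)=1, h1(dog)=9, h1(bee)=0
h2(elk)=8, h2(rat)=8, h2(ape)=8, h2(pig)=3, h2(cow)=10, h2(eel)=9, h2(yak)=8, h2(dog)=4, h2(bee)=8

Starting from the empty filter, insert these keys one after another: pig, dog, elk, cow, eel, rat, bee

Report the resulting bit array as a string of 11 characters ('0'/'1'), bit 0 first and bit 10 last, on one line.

Start: bits=00000000000
After insert 'pig': sets bits 3 9 -> bits=00010000010
After insert 'dog': sets bits 4 9 -> bits=00011000010
After insert 'elk': sets bits 1 8 -> bits=01011000110
After insert 'cow': sets bits 3 10 -> bits=01011000111
After insert 'eel': sets bits 9 -> bits=01011000111
After insert 'rat': sets bits 0 8 -> bits=11011000111
After insert 'bee': sets bits 0 8 -> bits=11011000111

Answer: 11011000111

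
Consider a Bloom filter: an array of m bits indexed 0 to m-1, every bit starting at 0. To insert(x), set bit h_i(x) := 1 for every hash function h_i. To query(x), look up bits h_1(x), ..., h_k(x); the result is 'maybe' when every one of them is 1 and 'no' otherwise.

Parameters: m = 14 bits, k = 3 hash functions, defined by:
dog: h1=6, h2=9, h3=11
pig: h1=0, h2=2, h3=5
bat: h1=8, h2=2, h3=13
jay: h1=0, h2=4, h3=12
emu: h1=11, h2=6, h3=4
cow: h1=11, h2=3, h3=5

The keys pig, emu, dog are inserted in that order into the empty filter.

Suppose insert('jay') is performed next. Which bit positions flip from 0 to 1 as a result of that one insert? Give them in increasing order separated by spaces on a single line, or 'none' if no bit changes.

Answer: 12

Derivation:
Start: bits=00000000000000
After insert 'pig': sets bits 0 2 5 -> bits=10100100000000
After insert 'emu': sets bits 4 6 11 -> bits=10101110000100
After insert 'dog': sets bits 6 9 11 -> bits=10101110010100
insert 'jay' would touch bits 0 4 12; currently bit0=1, bit4=1, bit12=0
Bits that are 0 among those (would change 0->1): 12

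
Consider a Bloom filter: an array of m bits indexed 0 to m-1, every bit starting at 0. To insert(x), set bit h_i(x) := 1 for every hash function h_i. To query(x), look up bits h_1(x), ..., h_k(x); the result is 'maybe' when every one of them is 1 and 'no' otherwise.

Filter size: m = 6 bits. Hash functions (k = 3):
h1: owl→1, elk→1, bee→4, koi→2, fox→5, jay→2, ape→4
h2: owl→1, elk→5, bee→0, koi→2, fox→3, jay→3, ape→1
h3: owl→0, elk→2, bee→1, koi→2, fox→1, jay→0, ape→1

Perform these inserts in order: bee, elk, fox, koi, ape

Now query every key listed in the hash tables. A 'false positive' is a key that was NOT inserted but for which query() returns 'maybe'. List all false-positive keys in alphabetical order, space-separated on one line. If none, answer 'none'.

Start: bits=000000
After insert 'bee': sets bits 0 1 4 -> bits=110010
After insert 'elk': sets bits 1 2 5 -> bits=111011
After insert 'fox': sets bits 1 3 5 -> bits=111111
After insert 'koi': sets bits 2 -> bits=111111
After insert 'ape': sets bits 1 4 -> bits=111111
Not inserted: jay owl — query each against bits=111111:
query jay: checks bit0=1, bit2=1, bit3=1 (all 1) -> maybe => FALSE POSITIVE
query owl: checks bit0=1, bit1=1 (all 1) -> maybe => FALSE POSITIVE
False positives (alphabetical): jay owl

Answer: jay owl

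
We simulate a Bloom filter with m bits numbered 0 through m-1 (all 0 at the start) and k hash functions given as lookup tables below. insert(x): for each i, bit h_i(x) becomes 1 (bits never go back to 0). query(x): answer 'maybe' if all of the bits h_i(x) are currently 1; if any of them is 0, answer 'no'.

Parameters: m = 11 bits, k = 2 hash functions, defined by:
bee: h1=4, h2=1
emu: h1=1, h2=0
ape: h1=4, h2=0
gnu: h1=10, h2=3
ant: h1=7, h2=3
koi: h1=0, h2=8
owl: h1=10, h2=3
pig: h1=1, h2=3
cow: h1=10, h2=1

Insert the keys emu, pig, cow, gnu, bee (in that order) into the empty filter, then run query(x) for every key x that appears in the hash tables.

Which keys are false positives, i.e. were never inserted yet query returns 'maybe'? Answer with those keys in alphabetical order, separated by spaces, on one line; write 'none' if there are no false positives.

Answer: ape owl

Derivation:
Start: bits=00000000000
After insert 'emu': sets bits 0 1 -> bits=11000000000
After insert 'pig': sets bits 1 3 -> bits=11010000000
After insert 'cow': sets bits 1 10 -> bits=11010000001
After insert 'gnu': sets bits 3 10 -> bits=11010000001
After insert 'bee': sets bits 1 4 -> bits=11011000001
Not inserted: ant ape koi owl — query each against bits=11011000001:
query ant: checks bit3=1, bit7=0 (has a 0) -> no => not a false positive
query ape: checks bit0=1, bit4=1 (all 1) -> maybe => FALSE POSITIVE
query koi: checks bit0=1, bit8=0 (has a 0) -> no => not a false positive
query owl: checks bit3=1, bit10=1 (all 1) -> maybe => FALSE POSITIVE
False positives (alphabetical): ape owl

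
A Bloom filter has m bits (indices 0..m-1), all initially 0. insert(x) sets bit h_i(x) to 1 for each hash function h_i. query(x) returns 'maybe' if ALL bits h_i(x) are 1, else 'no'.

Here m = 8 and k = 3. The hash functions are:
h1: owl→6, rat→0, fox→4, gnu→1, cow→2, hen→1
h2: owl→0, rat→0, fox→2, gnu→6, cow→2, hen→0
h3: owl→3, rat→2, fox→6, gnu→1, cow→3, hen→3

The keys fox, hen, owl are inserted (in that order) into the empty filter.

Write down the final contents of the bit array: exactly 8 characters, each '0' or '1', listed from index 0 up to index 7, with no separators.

Start: bits=00000000
After insert 'fox': sets bits 2 4 6 -> bits=00101010
After insert 'hen': sets bits 0 1 3 -> bits=11111010
After insert 'owl': sets bits 0 3 6 -> bits=11111010

Answer: 11111010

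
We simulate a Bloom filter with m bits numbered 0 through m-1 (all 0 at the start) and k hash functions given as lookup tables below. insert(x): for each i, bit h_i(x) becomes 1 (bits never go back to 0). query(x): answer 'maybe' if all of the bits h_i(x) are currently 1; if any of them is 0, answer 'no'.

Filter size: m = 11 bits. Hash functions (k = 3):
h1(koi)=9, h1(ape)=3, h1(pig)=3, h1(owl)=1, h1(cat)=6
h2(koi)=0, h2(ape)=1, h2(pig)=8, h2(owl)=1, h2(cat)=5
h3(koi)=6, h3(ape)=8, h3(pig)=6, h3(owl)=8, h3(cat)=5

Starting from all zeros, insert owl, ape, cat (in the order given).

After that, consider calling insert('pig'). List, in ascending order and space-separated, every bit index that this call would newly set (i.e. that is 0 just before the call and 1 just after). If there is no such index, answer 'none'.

Start: bits=00000000000
After insert 'owl': sets bits 1 8 -> bits=01000000100
After insert 'ape': sets bits 1 3 8 -> bits=01010000100
After insert 'cat': sets bits 5 6 -> bits=01010110100
insert 'pig' would touch bits 3 6 8; currently bit3=1, bit6=1, bit8=1
Bits that are 0 among those (would change 0->1): none

Answer: none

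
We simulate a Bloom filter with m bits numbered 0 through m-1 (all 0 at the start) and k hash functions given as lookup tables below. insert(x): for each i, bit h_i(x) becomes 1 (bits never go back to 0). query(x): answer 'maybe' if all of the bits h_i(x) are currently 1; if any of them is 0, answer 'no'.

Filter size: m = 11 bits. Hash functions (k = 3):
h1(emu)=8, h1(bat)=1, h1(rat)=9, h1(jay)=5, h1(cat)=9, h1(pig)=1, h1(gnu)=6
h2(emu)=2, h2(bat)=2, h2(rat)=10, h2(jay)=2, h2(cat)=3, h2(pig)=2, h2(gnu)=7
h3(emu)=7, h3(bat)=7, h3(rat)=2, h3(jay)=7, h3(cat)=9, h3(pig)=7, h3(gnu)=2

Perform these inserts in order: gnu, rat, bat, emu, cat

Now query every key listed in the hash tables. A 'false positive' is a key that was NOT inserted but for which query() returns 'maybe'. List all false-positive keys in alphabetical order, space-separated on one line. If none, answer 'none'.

Answer: pig

Derivation:
Start: bits=00000000000
After insert 'gnu': sets bits 2 6 7 -> bits=00100011000
After insert 'rat': sets bits 2 9 10 -> bits=00100011011
After insert 'bat': sets bits 1 2 7 -> bits=01100011011
After insert 'emu': sets bits 2 7 8 -> bits=01100011111
After insert 'cat': sets bits 3 9 -> bits=01110011111
Not inserted: jay pig — query each against bits=01110011111:
query jay: checks bit2=1, bit5=0, bit7=1 (has a 0) -> no => not a false positive
query pig: checks bit1=1, bit2=1, bit7=1 (all 1) -> maybe => FALSE POSITIVE
False positives (alphabetical): pig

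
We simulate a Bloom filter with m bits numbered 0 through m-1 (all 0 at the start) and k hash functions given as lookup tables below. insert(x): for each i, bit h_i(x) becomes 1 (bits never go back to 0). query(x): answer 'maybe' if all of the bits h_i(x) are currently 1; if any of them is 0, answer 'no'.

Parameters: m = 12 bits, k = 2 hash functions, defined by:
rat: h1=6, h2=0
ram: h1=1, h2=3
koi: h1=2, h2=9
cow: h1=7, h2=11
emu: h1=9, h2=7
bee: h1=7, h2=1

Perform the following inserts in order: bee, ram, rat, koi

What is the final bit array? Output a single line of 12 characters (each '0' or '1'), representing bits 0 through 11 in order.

Start: bits=000000000000
After insert 'bee': sets bits 1 7 -> bits=010000010000
After insert 'ram': sets bits 1 3 -> bits=010100010000
After insert 'rat': sets bits 0 6 -> bits=110100110000
After insert 'koi': sets bits 2 9 -> bits=111100110100

Answer: 111100110100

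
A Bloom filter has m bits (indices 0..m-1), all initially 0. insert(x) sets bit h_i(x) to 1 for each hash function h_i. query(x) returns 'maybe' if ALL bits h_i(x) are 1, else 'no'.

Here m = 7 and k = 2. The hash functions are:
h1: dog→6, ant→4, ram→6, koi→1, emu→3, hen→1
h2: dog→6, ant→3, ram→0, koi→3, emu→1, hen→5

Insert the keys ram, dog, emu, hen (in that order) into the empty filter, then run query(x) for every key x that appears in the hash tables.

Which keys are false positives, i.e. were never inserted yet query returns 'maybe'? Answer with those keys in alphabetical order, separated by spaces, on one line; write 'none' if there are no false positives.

Start: bits=0000000
After insert 'ram': sets bits 0 6 -> bits=1000001
After insert 'dog': sets bits 6 -> bits=1000001
After insert 'emu': sets bits 1 3 -> bits=1101001
After insert 'hen': sets bits 1 5 -> bits=1101011
Not inserted: ant koi — query each against bits=1101011:
query ant: checks bit3=1, bit4=0 (has a 0) -> no => not a false positive
query koi: checks bit1=1, bit3=1 (all 1) -> maybe => FALSE POSITIVE
False positives (alphabetical): koi

Answer: koi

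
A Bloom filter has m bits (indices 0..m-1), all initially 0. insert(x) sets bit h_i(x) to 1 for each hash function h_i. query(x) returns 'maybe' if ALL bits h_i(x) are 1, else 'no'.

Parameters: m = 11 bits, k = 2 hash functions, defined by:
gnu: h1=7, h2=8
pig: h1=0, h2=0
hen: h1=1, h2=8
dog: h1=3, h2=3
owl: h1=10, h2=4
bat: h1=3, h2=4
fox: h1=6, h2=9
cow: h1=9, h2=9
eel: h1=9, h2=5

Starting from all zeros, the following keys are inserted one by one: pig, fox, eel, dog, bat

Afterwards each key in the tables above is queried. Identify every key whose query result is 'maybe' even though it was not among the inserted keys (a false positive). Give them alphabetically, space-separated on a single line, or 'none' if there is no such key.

Start: bits=00000000000
After insert 'pig': sets bits 0 -> bits=10000000000
After insert 'fox': sets bits 6 9 -> bits=10000010010
After insert 'eel': sets bits 5 9 -> bits=10000110010
After insert 'dog': sets bits 3 -> bits=10010110010
After insert 'bat': sets bits 3 4 -> bits=10011110010
Not inserted: cow gnu hen owl — query each against bits=10011110010:
query cow: checks bit9=1 (all 1) -> maybe => FALSE POSITIVE
query gnu: checks bit7=0, bit8=0 (has a 0) -> no => not a false positive
query hen: checks bit1=0, bit8=0 (has a 0) -> no => not a false positive
query owl: checks bit4=1, bit10=0 (has a 0) -> no => not a false positive
False positives (alphabetical): cow

Answer: cow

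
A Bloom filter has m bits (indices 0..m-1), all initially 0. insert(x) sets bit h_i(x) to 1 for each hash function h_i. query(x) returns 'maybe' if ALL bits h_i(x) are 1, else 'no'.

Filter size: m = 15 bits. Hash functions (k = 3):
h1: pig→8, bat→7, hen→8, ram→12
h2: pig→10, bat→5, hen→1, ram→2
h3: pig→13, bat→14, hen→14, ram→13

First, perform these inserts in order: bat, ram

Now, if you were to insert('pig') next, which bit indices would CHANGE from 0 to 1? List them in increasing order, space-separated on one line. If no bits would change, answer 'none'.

Answer: 8 10

Derivation:
Start: bits=000000000000000
After insert 'bat': sets bits 5 7 14 -> bits=000001010000001
After insert 'ram': sets bits 2 12 13 -> bits=001001010000111
insert 'pig' would touch bits 8 10 13; currently bit8=0, bit10=0, bit13=1
Bits that are 0 among those (would change 0->1): 8 10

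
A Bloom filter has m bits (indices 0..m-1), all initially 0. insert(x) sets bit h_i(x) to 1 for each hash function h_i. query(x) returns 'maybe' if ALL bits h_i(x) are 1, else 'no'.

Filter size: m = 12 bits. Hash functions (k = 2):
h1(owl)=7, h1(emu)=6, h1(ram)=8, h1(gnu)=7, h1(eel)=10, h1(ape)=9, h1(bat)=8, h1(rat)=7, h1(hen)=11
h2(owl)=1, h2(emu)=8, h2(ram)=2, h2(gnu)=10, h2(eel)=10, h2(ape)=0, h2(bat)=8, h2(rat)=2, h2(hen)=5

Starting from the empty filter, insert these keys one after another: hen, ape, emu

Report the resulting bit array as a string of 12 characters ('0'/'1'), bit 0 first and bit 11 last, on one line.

Start: bits=000000000000
After insert 'hen': sets bits 5 11 -> bits=000001000001
After insert 'ape': sets bits 0 9 -> bits=100001000101
After insert 'emu': sets bits 6 8 -> bits=100001101101

Answer: 100001101101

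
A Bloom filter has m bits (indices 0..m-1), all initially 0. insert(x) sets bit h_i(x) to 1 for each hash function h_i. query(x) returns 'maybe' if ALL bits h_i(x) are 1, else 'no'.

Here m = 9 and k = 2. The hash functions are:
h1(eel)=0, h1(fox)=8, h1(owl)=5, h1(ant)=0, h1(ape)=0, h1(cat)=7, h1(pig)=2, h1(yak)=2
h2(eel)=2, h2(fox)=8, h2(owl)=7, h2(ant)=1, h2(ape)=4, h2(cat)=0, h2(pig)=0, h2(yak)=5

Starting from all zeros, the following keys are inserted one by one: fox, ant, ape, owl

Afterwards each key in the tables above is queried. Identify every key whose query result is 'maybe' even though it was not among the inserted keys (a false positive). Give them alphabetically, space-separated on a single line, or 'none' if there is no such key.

Start: bits=000000000
After insert 'fox': sets bits 8 -> bits=000000001
After insert 'ant': sets bits 0 1 -> bits=110000001
After insert 'ape': sets bits 0 4 -> bits=110010001
After insert 'owl': sets bits 5 7 -> bits=110011011
Not inserted: cat eel pig yak — query each against bits=110011011:
query cat: checks bit0=1, bit7=1 (all 1) -> maybe => FALSE POSITIVE
query eel: checks bit0=1, bit2=0 (has a 0) -> no => not a false positive
query pig: checks bit0=1, bit2=0 (has a 0) -> no => not a false positive
query yak: checks bit2=0, bit5=1 (has a 0) -> no => not a false positive
False positives (alphabetical): cat

Answer: cat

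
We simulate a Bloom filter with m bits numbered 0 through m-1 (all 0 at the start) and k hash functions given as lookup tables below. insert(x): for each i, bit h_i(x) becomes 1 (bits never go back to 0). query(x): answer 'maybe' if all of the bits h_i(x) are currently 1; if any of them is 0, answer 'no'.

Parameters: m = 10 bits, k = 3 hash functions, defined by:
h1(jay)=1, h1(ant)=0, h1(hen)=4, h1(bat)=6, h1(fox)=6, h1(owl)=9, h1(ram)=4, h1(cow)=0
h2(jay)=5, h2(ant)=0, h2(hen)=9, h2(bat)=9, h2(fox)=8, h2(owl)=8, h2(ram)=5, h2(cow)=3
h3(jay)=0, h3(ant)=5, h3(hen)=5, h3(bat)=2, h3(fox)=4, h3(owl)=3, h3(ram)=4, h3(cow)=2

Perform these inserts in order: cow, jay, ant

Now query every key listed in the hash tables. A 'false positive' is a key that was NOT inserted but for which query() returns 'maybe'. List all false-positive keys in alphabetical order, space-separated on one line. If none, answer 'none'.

Answer: none

Derivation:
Start: bits=0000000000
After insert 'cow': sets bits 0 2 3 -> bits=1011000000
After insert 'jay': sets bits 0 1 5 -> bits=1111010000
After insert 'ant': sets bits 0 5 -> bits=1111010000
Not inserted: bat fox hen owl ram — query each against bits=1111010000:
query bat: checks bit2=1, bit6=0, bit9=0 (has a 0) -> no => not a false positive
query fox: checks bit4=0, bit6=0, bit8=0 (has a 0) -> no => not a false positive
query hen: checks bit4=0, bit5=1, bit9=0 (has a 0) -> no => not a false positive
query owl: checks bit3=1, bit8=0, bit9=0 (has a 0) -> no => not a false positive
query ram: checks bit4=0, bit5=1 (has a 0) -> no => not a false positive
False positives (alphabetical): none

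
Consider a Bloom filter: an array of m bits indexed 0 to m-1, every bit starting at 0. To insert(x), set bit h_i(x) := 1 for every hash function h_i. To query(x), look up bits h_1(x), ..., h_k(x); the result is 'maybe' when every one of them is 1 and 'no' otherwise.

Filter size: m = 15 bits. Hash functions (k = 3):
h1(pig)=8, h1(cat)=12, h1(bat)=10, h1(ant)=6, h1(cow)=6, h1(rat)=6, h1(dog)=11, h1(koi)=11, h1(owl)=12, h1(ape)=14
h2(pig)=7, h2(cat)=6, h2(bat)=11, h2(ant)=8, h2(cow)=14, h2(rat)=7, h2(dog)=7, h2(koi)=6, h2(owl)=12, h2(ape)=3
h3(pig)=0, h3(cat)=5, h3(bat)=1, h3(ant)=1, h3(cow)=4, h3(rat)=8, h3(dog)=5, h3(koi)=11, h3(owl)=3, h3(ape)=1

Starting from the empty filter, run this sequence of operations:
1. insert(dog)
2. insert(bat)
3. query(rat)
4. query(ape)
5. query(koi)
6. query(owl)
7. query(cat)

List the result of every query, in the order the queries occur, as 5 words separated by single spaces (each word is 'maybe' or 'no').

Start: bits=000000000000000
Op 1: insert dog -> sets bits 5 7 11 -> bits=000001010001000
Op 2: insert bat -> sets bits 1 10 11 -> bits=010001010011000
Op 3: query rat -> checks bit6=0, bit7=1, bit8=0 (has a 0) -> no
Op 4: query ape -> checks bit1=1, bit3=0, bit14=0 (has a 0) -> no
Op 5: query koi -> checks bit6=0, bit11=1 (has a 0) -> no
Op 6: query owl -> checks bit3=0, bit12=0 (has a 0) -> no
Op 7: query cat -> checks bit5=1, bit6=0, bit12=0 (has a 0) -> no
Query results in order: no no no no no

Answer: no no no no no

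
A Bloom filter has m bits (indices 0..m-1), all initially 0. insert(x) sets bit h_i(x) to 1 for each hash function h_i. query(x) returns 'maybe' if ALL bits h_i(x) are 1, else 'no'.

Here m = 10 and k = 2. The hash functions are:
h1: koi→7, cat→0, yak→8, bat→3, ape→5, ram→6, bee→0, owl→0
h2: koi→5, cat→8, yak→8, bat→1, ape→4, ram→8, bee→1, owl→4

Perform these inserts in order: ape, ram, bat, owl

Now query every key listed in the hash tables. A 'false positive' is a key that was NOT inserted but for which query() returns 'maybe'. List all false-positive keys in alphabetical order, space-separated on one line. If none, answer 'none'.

Start: bits=0000000000
After insert 'ape': sets bits 4 5 -> bits=0000110000
After insert 'ram': sets bits 6 8 -> bits=0000111010
After insert 'bat': sets bits 1 3 -> bits=0101111010
After insert 'owl': sets bits 0 4 -> bits=1101111010
Not inserted: bee cat koi yak — query each against bits=1101111010:
query bee: checks bit0=1, bit1=1 (all 1) -> maybe => FALSE POSITIVE
query cat: checks bit0=1, bit8=1 (all 1) -> maybe => FALSE POSITIVE
query koi: checks bit5=1, bit7=0 (has a 0) -> no => not a false positive
query yak: checks bit8=1 (all 1) -> maybe => FALSE POSITIVE
False positives (alphabetical): bee cat yak

Answer: bee cat yak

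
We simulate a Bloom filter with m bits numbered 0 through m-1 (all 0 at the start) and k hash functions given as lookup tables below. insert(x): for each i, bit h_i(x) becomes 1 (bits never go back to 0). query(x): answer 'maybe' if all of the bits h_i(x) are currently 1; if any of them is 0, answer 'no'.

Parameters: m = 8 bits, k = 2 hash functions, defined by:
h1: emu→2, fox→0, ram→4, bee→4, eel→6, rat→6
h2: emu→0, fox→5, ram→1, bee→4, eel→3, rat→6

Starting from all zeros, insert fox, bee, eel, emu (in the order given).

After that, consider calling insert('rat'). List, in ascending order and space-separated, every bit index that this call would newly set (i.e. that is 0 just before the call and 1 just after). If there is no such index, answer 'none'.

Start: bits=00000000
After insert 'fox': sets bits 0 5 -> bits=10000100
After insert 'bee': sets bits 4 -> bits=10001100
After insert 'eel': sets bits 3 6 -> bits=10011110
After insert 'emu': sets bits 0 2 -> bits=10111110
insert 'rat' would touch bits 6; currently bit6=1
Bits that are 0 among those (would change 0->1): none

Answer: none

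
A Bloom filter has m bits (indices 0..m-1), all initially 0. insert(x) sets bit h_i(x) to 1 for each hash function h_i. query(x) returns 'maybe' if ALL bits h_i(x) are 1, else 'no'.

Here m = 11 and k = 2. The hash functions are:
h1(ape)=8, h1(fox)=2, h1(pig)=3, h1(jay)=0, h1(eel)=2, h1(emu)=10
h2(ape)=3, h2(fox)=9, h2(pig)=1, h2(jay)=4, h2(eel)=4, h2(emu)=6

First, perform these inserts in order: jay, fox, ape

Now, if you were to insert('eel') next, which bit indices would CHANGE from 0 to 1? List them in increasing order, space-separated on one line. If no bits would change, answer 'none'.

Start: bits=00000000000
After insert 'jay': sets bits 0 4 -> bits=10001000000
After insert 'fox': sets bits 2 9 -> bits=10101000010
After insert 'ape': sets bits 3 8 -> bits=10111000110
insert 'eel' would touch bits 2 4; currently bit2=1, bit4=1
Bits that are 0 among those (would change 0->1): none

Answer: none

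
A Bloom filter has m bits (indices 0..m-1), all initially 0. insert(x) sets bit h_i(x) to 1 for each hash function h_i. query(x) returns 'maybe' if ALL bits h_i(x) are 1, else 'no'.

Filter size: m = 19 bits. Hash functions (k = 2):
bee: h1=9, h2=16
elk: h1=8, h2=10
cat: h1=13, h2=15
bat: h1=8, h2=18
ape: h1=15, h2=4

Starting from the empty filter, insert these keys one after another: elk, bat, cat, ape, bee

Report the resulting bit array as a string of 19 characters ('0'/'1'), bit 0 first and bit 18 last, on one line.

Answer: 0000100011100101101

Derivation:
Start: bits=0000000000000000000
After insert 'elk': sets bits 8 10 -> bits=0000000010100000000
After insert 'bat': sets bits 8 18 -> bits=0000000010100000001
After insert 'cat': sets bits 13 15 -> bits=0000000010100101001
After insert 'ape': sets bits 4 15 -> bits=0000100010100101001
After insert 'bee': sets bits 9 16 -> bits=0000100011100101101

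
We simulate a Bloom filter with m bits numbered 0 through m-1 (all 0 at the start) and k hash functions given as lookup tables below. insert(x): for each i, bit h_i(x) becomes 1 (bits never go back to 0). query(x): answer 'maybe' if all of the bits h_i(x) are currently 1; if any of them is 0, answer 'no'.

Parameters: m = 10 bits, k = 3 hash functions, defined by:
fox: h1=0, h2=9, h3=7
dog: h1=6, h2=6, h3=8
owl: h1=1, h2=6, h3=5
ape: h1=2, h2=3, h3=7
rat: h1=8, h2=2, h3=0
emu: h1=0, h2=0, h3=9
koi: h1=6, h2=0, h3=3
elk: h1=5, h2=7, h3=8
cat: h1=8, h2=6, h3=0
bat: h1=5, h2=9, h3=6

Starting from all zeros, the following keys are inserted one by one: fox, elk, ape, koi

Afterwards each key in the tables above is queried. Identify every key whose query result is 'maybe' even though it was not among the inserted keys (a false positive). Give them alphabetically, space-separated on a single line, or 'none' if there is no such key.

Answer: bat cat dog emu rat

Derivation:
Start: bits=0000000000
After insert 'fox': sets bits 0 7 9 -> bits=1000000101
After insert 'elk': sets bits 5 7 8 -> bits=1000010111
After insert 'ape': sets bits 2 3 7 -> bits=1011010111
After insert 'koi': sets bits 0 3 6 -> bits=1011011111
Not inserted: bat cat dog emu owl rat — query each against bits=1011011111:
query bat: checks bit5=1, bit6=1, bit9=1 (all 1) -> maybe => FALSE POSITIVE
query cat: checks bit0=1, bit6=1, bit8=1 (all 1) -> maybe => FALSE POSITIVE
query dog: checks bit6=1, bit8=1 (all 1) -> maybe => FALSE POSITIVE
query emu: checks bit0=1, bit9=1 (all 1) -> maybe => FALSE POSITIVE
query owl: checks bit1=0, bit5=1, bit6=1 (has a 0) -> no => not a false positive
query rat: checks bit0=1, bit2=1, bit8=1 (all 1) -> maybe => FALSE POSITIVE
False positives (alphabetical): bat cat dog emu rat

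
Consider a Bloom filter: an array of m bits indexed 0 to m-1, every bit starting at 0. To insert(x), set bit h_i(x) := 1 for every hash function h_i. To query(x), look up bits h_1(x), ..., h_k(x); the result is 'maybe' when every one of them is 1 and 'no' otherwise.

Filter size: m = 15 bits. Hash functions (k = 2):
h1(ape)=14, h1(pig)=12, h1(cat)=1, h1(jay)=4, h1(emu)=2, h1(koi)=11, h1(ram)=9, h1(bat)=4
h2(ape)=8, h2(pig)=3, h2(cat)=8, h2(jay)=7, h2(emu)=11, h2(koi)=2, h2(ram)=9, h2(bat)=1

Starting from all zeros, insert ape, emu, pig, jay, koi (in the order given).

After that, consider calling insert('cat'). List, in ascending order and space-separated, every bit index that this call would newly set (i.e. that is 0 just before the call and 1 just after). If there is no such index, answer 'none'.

Answer: 1

Derivation:
Start: bits=000000000000000
After insert 'ape': sets bits 8 14 -> bits=000000001000001
After insert 'emu': sets bits 2 11 -> bits=001000001001001
After insert 'pig': sets bits 3 12 -> bits=001100001001101
After insert 'jay': sets bits 4 7 -> bits=001110011001101
After insert 'koi': sets bits 2 11 -> bits=001110011001101
insert 'cat' would touch bits 1 8; currently bit1=0, bit8=1
Bits that are 0 among those (would change 0->1): 1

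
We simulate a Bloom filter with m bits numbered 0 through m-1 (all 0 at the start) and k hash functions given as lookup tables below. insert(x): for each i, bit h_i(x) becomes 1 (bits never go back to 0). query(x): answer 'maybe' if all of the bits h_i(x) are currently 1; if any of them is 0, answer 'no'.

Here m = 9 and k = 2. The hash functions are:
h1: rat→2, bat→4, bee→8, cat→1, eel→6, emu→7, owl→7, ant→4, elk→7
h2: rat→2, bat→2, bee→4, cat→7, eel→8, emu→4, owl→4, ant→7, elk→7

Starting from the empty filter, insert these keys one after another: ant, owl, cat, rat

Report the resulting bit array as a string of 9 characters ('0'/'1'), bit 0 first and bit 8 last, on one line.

Start: bits=000000000
After insert 'ant': sets bits 4 7 -> bits=000010010
After insert 'owl': sets bits 4 7 -> bits=000010010
After insert 'cat': sets bits 1 7 -> bits=010010010
After insert 'rat': sets bits 2 -> bits=011010010

Answer: 011010010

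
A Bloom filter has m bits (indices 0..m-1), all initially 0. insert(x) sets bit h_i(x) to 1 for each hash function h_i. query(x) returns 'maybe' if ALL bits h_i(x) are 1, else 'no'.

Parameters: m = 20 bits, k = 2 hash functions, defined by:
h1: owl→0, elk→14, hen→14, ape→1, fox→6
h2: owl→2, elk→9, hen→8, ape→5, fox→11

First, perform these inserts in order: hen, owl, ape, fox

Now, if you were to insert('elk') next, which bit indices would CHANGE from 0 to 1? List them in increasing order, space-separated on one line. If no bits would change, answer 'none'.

Start: bits=00000000000000000000
After insert 'hen': sets bits 8 14 -> bits=00000000100000100000
After insert 'owl': sets bits 0 2 -> bits=10100000100000100000
After insert 'ape': sets bits 1 5 -> bits=11100100100000100000
After insert 'fox': sets bits 6 11 -> bits=11100110100100100000
insert 'elk' would touch bits 9 14; currently bit9=0, bit14=1
Bits that are 0 among those (would change 0->1): 9

Answer: 9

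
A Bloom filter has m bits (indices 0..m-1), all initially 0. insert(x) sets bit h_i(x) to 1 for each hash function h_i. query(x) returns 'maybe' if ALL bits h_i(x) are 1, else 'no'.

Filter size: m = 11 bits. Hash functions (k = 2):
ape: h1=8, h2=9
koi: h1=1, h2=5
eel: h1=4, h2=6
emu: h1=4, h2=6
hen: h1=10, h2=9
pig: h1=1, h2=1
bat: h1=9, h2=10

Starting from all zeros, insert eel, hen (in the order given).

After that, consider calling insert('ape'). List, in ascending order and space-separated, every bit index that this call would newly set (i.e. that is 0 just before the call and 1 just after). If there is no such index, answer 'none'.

Start: bits=00000000000
After insert 'eel': sets bits 4 6 -> bits=00001010000
After insert 'hen': sets bits 9 10 -> bits=00001010011
insert 'ape' would touch bits 8 9; currently bit8=0, bit9=1
Bits that are 0 among those (would change 0->1): 8

Answer: 8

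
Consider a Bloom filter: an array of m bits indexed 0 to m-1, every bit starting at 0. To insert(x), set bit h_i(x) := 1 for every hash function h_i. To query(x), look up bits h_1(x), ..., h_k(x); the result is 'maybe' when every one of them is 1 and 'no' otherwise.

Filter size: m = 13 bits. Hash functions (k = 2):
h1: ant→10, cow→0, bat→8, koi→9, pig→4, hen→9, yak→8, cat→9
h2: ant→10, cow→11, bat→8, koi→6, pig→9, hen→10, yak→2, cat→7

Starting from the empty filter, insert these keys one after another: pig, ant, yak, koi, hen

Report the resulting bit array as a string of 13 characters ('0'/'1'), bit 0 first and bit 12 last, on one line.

Start: bits=0000000000000
After insert 'pig': sets bits 4 9 -> bits=0000100001000
After insert 'ant': sets bits 10 -> bits=0000100001100
After insert 'yak': sets bits 2 8 -> bits=0010100011100
After insert 'koi': sets bits 6 9 -> bits=0010101011100
After insert 'hen': sets bits 9 10 -> bits=0010101011100

Answer: 0010101011100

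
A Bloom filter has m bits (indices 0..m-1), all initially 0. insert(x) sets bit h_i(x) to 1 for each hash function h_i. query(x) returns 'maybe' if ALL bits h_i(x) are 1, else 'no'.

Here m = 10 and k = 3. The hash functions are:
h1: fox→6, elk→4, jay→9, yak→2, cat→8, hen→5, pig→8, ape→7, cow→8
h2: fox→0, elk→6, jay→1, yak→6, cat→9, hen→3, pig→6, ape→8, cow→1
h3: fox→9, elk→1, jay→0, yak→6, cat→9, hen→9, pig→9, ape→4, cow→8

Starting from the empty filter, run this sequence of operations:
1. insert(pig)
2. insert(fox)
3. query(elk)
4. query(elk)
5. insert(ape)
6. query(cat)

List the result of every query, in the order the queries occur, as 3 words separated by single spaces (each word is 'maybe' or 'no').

Answer: no no maybe

Derivation:
Start: bits=0000000000
Op 1: insert pig -> sets bits 6 8 9 -> bits=0000001011
Op 2: insert fox -> sets bits 0 6 9 -> bits=1000001011
Op 3: query elk -> checks bit1=0, bit4=0, bit6=1 (has a 0) -> no
Op 4: query elk -> checks bit1=0, bit4=0, bit6=1 (has a 0) -> no
Op 5: insert ape -> sets bits 4 7 8 -> bits=1000101111
Op 6: query cat -> checks bit8=1, bit9=1 (all 1) -> maybe
Query results in order: no no maybe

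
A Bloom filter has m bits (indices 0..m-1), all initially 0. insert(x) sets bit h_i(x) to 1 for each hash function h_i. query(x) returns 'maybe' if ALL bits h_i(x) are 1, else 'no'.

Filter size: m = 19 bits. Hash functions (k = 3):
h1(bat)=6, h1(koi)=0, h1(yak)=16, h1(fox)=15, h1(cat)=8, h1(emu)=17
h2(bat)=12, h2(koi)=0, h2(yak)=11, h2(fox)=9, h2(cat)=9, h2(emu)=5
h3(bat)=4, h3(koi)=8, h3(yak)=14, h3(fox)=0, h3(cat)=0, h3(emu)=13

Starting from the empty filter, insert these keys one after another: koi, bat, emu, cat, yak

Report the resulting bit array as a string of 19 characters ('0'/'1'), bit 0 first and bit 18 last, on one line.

Start: bits=0000000000000000000
After insert 'koi': sets bits 0 8 -> bits=1000000010000000000
After insert 'bat': sets bits 4 6 12 -> bits=1000101010001000000
After insert 'emu': sets bits 5 13 17 -> bits=1000111010001100010
After insert 'cat': sets bits 0 8 9 -> bits=1000111011001100010
After insert 'yak': sets bits 11 14 16 -> bits=1000111011011110110

Answer: 1000111011011110110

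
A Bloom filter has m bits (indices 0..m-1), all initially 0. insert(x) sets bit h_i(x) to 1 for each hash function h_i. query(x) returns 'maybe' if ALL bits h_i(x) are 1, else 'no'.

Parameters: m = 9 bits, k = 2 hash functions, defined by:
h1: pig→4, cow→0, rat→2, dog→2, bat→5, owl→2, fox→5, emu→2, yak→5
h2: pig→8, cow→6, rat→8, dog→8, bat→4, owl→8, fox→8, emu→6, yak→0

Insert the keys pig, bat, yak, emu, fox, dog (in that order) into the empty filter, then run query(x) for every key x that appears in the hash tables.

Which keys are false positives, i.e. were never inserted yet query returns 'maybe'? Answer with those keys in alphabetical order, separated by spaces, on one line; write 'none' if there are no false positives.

Answer: cow owl rat

Derivation:
Start: bits=000000000
After insert 'pig': sets bits 4 8 -> bits=000010001
After insert 'bat': sets bits 4 5 -> bits=000011001
After insert 'yak': sets bits 0 5 -> bits=100011001
After insert 'emu': sets bits 2 6 -> bits=101011101
After insert 'fox': sets bits 5 8 -> bits=101011101
After insert 'dog': sets bits 2 8 -> bits=101011101
Not inserted: cow owl rat — query each against bits=101011101:
query cow: checks bit0=1, bit6=1 (all 1) -> maybe => FALSE POSITIVE
query owl: checks bit2=1, bit8=1 (all 1) -> maybe => FALSE POSITIVE
query rat: checks bit2=1, bit8=1 (all 1) -> maybe => FALSE POSITIVE
False positives (alphabetical): cow owl rat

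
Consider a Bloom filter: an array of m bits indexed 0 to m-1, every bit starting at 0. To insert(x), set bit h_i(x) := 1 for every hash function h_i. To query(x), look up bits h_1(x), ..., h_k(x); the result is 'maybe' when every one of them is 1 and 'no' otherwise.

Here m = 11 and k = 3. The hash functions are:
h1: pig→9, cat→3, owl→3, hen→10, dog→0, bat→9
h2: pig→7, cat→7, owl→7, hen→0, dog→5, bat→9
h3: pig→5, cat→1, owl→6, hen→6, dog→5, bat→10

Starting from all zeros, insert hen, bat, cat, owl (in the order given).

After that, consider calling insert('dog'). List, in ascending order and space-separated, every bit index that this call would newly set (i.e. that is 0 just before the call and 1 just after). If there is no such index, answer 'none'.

Start: bits=00000000000
After insert 'hen': sets bits 0 6 10 -> bits=10000010001
After insert 'bat': sets bits 9 10 -> bits=10000010011
After insert 'cat': sets bits 1 3 7 -> bits=11010011011
After insert 'owl': sets bits 3 6 7 -> bits=11010011011
insert 'dog' would touch bits 0 5; currently bit0=1, bit5=0
Bits that are 0 among those (would change 0->1): 5

Answer: 5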